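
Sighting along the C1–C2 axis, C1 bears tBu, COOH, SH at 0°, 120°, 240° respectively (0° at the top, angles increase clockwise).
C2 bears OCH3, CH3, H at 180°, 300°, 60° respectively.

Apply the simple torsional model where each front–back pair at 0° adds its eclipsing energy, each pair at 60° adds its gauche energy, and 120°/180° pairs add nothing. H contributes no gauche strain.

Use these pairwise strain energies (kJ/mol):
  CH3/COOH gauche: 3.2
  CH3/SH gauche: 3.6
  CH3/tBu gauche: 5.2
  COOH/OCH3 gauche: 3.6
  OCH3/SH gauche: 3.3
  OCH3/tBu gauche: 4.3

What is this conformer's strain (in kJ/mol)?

This conformer (staggered): tBu–CH3 gauche, COOH–OCH3 gauche, SH–OCH3 gauche, SH–CH3 gauche; 5.2 + 3.6 + 3.3 + 3.6 = 15.7 kJ/mol.

15.7 kJ/mol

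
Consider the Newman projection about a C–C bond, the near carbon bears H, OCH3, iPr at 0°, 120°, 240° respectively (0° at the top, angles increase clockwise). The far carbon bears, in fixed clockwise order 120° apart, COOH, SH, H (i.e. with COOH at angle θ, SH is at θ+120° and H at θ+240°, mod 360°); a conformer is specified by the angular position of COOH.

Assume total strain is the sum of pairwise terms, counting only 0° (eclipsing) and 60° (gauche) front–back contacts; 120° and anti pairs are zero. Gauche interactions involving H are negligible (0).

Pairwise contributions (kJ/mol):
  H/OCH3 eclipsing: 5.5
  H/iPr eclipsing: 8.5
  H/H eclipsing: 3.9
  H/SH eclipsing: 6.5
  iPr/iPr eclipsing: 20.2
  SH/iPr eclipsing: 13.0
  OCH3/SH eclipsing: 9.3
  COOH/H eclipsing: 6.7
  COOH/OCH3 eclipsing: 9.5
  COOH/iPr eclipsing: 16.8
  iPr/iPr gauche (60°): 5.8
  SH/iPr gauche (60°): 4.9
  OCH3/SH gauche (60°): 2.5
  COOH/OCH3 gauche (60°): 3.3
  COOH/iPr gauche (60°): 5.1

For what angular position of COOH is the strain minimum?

300°

COOH at 0° is eclipsed. H at 0° is eclipsed with COOH at 0° (6.7); OCH3 at 120° is eclipsed with SH at 120° (9.3); iPr at 240° is eclipsed with H at 240° (8.5). Total 24.5 kJ/mol.
COOH at 60° is staggered. OCH3 at 120° is gauche with COOH at 60° (3.3); OCH3 at 120° is gauche with SH at 180° (2.5); iPr at 240° is gauche with SH at 180° (4.9). Total 10.7 kJ/mol.
COOH at 120° is eclipsed. H at 0° is eclipsed with H at 0° (3.9); OCH3 at 120° is eclipsed with COOH at 120° (9.5); iPr at 240° is eclipsed with SH at 240° (13.0). Total 26.4 kJ/mol.
COOH at 180° is staggered. OCH3 at 120° is gauche with COOH at 180° (3.3); iPr at 240° is gauche with COOH at 180° (5.1); iPr at 240° is gauche with SH at 300° (4.9). Total 13.3 kJ/mol.
COOH at 240° is eclipsed. H at 0° is eclipsed with SH at 0° (6.5); OCH3 at 120° is eclipsed with H at 120° (5.5); iPr at 240° is eclipsed with COOH at 240° (16.8). Total 28.8 kJ/mol.
COOH at 300° is staggered. OCH3 at 120° is gauche with SH at 60° (2.5); iPr at 240° is gauche with COOH at 300° (5.1). Total 7.6 kJ/mol.
The minimum (7.6 kJ/mol) occurs with COOH at 300°.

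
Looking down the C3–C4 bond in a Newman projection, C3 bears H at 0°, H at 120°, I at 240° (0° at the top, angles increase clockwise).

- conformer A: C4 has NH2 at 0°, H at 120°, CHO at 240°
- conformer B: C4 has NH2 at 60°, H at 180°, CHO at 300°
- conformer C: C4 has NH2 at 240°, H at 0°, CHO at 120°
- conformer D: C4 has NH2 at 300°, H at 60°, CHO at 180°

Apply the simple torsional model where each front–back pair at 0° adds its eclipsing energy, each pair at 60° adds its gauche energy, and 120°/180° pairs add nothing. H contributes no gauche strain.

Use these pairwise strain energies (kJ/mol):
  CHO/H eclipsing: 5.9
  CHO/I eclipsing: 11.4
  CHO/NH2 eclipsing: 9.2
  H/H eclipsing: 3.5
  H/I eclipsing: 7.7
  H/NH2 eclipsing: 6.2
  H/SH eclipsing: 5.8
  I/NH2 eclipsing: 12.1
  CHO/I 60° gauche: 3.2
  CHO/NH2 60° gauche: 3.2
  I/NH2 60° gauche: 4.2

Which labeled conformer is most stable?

B

A is eclipsed. H at 0° is eclipsed with NH2 at 0° (6.2); H at 120° is eclipsed with H at 120° (3.5); I at 240° is eclipsed with CHO at 240° (11.4). Total 21.1 kJ/mol.
B is staggered. I at 240° is gauche with CHO at 300° (3.2). Total 3.2 kJ/mol.
C is eclipsed. H at 0° is eclipsed with H at 0° (3.5); H at 120° is eclipsed with CHO at 120° (5.9); I at 240° is eclipsed with NH2 at 240° (12.1). Total 21.5 kJ/mol.
D is staggered. I at 240° is gauche with NH2 at 300° (4.2); I at 240° is gauche with CHO at 180° (3.2). Total 7.4 kJ/mol.
B has the lowest total (3.2 kJ/mol).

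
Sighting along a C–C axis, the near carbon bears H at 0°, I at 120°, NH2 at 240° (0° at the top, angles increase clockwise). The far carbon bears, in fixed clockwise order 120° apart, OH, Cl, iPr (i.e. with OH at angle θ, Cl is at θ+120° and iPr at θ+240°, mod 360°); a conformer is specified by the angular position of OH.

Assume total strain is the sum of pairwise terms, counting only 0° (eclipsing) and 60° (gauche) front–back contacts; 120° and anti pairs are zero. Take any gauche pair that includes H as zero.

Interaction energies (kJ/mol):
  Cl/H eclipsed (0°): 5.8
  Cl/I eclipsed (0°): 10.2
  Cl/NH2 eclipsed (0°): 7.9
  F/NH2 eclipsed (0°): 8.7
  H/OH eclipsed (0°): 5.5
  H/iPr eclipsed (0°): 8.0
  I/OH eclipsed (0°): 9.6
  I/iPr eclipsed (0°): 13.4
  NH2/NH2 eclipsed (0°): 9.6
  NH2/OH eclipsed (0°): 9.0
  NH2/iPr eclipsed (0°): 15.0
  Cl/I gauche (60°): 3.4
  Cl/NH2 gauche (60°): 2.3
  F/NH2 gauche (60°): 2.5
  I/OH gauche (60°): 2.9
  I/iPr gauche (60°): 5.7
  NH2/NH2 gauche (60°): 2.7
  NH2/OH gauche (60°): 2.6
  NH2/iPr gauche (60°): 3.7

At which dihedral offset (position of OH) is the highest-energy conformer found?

0°

OH at 0° is eclipsed. H at 0° is eclipsed with OH at 0° (5.5); I at 120° is eclipsed with Cl at 120° (10.2); NH2 at 240° is eclipsed with iPr at 240° (15.0). Total 30.7 kJ/mol.
OH at 60° is staggered. I at 120° is gauche with OH at 60° (2.9); I at 120° is gauche with Cl at 180° (3.4); NH2 at 240° is gauche with Cl at 180° (2.3); NH2 at 240° is gauche with iPr at 300° (3.7). Total 12.3 kJ/mol.
OH at 120° is eclipsed. H at 0° is eclipsed with iPr at 0° (8.0); I at 120° is eclipsed with OH at 120° (9.6); NH2 at 240° is eclipsed with Cl at 240° (7.9). Total 25.5 kJ/mol.
OH at 180° is staggered. I at 120° is gauche with OH at 180° (2.9); I at 120° is gauche with iPr at 60° (5.7); NH2 at 240° is gauche with OH at 180° (2.6); NH2 at 240° is gauche with Cl at 300° (2.3). Total 13.5 kJ/mol.
OH at 240° is eclipsed. H at 0° is eclipsed with Cl at 0° (5.8); I at 120° is eclipsed with iPr at 120° (13.4); NH2 at 240° is eclipsed with OH at 240° (9.0). Total 28.2 kJ/mol.
OH at 300° is staggered. I at 120° is gauche with Cl at 60° (3.4); I at 120° is gauche with iPr at 180° (5.7); NH2 at 240° is gauche with OH at 300° (2.6); NH2 at 240° is gauche with iPr at 180° (3.7). Total 15.4 kJ/mol.
The maximum (30.7 kJ/mol) occurs with OH at 0°.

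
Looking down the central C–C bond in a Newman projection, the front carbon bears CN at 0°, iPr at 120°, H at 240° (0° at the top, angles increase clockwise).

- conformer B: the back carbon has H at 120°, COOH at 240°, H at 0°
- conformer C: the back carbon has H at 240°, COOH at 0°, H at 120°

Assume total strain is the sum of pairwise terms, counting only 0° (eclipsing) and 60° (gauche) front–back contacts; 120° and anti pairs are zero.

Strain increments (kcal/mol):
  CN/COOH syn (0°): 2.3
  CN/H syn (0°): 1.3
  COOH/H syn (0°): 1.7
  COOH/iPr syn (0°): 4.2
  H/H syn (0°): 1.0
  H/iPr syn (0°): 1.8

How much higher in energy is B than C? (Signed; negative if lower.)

-0.3 kcal/mol

B (eclipsed): CN(0°)/H(0°) eclipsed 1.3; iPr(120°)/H(120°) eclipsed 1.8; H(240°)/COOH(240°) eclipsed 1.7 → 4.8 kcal/mol.
C (eclipsed): CN(0°)/COOH(0°) eclipsed 2.3; iPr(120°)/H(120°) eclipsed 1.8; H(240°)/H(240°) eclipsed 1.0 → 5.1 kcal/mol.
E(B) − E(C) = 4.8 − 5.1 = -0.3 kcal/mol.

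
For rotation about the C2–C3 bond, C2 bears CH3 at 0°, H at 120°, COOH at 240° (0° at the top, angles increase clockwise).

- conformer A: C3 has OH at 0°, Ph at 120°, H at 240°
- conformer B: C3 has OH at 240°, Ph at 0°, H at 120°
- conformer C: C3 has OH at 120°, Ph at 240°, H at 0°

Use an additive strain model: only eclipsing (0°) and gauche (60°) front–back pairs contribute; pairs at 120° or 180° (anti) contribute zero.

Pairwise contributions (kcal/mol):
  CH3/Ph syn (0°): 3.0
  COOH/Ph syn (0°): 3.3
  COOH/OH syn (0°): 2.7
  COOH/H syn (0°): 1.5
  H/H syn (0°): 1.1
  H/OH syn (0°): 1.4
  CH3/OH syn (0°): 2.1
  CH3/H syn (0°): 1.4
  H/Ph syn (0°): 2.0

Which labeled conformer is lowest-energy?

A

A (eclipsed): CH3(0°)/OH(0°) eclipsed 2.1; H(120°)/Ph(120°) eclipsed 2.0; COOH(240°)/H(240°) eclipsed 1.5 → 5.6 kcal/mol.
B (eclipsed): CH3(0°)/Ph(0°) eclipsed 3.0; H(120°)/H(120°) eclipsed 1.1; COOH(240°)/OH(240°) eclipsed 2.7 → 6.8 kcal/mol.
C (eclipsed): CH3(0°)/H(0°) eclipsed 1.4; H(120°)/OH(120°) eclipsed 1.4; COOH(240°)/Ph(240°) eclipsed 3.3 → 6.1 kcal/mol.
A has the lowest total (5.6 kcal/mol).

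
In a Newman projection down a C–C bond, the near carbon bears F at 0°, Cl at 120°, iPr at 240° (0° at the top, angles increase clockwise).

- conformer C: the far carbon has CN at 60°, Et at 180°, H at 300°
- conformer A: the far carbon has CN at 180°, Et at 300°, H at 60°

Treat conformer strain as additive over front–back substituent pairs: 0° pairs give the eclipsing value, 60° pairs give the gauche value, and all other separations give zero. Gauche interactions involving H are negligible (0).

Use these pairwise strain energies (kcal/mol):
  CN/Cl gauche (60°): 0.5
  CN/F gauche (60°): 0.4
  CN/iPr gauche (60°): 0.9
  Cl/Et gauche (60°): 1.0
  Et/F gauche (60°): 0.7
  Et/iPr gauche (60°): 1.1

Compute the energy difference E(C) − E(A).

-0.2 kcal/mol

C (staggered): F(0°)/CN(60°) gauche 0.4; Cl(120°)/CN(60°) gauche 0.5; Cl(120°)/Et(180°) gauche 1.0; iPr(240°)/Et(180°) gauche 1.1 → 3.0 kcal/mol.
A (staggered): F(0°)/Et(300°) gauche 0.7; Cl(120°)/CN(180°) gauche 0.5; iPr(240°)/CN(180°) gauche 0.9; iPr(240°)/Et(300°) gauche 1.1 → 3.2 kcal/mol.
E(C) − E(A) = 3.0 − 3.2 = -0.2 kcal/mol.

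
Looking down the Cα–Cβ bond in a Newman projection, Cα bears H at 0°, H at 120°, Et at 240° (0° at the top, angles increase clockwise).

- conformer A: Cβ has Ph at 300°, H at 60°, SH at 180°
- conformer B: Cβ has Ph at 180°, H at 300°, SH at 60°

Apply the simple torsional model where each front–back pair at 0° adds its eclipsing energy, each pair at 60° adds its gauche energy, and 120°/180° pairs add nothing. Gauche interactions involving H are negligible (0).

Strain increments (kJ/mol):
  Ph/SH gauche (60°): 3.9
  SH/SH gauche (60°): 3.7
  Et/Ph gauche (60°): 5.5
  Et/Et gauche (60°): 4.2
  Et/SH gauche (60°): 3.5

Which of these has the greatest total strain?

A (staggered): Et–Ph gauche, Et–SH gauche; 5.5 + 3.5 = 9.0 kJ/mol.
B (staggered): Et–Ph gauche; 5.5 = 5.5 kJ/mol.
A has the highest total (9.0 kJ/mol).

A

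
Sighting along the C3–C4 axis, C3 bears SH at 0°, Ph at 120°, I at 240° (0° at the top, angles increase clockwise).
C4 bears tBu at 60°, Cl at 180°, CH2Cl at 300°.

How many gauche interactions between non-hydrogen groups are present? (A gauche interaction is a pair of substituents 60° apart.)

Non-H gauche pairs: SH(0°)/tBu(60°); SH(0°)/CH2Cl(300°); Ph(120°)/tBu(60°); Ph(120°)/Cl(180°); I(240°)/Cl(180°); I(240°)/CH2Cl(300°) — 6 interactions.

6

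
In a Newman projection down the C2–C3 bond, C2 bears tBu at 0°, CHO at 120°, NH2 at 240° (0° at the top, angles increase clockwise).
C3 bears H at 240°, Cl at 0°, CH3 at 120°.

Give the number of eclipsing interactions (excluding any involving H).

2

Non-H eclipsing pairs: tBu(0°)/Cl(0°); CHO(120°)/CH3(120°) — 2 interactions.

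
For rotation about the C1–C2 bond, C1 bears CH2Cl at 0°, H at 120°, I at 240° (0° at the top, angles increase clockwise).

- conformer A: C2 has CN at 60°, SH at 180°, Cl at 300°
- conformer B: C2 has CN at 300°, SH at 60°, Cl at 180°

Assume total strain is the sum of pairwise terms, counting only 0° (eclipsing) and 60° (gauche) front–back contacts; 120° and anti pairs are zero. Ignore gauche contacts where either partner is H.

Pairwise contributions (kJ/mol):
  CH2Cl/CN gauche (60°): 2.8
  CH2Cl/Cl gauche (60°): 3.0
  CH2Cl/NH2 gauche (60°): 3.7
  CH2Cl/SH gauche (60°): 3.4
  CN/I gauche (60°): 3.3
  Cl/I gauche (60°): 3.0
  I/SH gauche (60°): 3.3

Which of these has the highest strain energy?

B

A (staggered): CH2Cl–CN gauche, CH2Cl–Cl gauche, I–SH gauche, I–Cl gauche; 2.8 + 3.0 + 3.3 + 3.0 = 12.1 kJ/mol.
B (staggered): CH2Cl–CN gauche, CH2Cl–SH gauche, I–CN gauche, I–Cl gauche; 2.8 + 3.4 + 3.3 + 3.0 = 12.5 kJ/mol.
B has the highest total (12.5 kJ/mol).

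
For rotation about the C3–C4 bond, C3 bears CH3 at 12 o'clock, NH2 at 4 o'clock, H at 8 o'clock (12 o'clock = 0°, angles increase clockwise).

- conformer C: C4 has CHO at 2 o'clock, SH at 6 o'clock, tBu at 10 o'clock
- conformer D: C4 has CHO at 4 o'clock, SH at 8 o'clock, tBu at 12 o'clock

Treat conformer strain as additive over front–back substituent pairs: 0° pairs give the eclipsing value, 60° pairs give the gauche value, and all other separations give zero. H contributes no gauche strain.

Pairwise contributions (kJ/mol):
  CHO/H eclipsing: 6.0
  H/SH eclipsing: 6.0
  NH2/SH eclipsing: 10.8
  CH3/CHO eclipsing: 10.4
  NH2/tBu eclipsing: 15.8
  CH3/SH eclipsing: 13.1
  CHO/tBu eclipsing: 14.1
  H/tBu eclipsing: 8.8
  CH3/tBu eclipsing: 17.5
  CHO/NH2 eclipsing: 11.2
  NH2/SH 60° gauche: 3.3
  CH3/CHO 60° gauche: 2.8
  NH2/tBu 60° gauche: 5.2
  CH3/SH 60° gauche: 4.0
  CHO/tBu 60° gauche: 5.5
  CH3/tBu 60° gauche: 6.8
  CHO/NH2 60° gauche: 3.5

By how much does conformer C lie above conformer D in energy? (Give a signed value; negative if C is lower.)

C (staggered): CH3–CHO gauche, CH3–tBu gauche, NH2–CHO gauche, NH2–SH gauche; 2.8 + 6.8 + 3.5 + 3.3 = 16.4 kJ/mol.
D (eclipsed): CH3–tBu eclipsed, NH2–CHO eclipsed, H–SH eclipsed; 17.5 + 11.2 + 6.0 = 34.7 kJ/mol.
E(C) − E(D) = 16.4 − 34.7 = -18.3 kJ/mol.

-18.3 kJ/mol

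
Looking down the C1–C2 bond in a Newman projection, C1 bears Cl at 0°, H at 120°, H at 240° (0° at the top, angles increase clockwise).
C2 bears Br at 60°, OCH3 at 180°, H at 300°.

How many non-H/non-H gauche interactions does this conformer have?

Non-H gauche pairs: Cl(0°)/Br(60°) — 1 interaction.

1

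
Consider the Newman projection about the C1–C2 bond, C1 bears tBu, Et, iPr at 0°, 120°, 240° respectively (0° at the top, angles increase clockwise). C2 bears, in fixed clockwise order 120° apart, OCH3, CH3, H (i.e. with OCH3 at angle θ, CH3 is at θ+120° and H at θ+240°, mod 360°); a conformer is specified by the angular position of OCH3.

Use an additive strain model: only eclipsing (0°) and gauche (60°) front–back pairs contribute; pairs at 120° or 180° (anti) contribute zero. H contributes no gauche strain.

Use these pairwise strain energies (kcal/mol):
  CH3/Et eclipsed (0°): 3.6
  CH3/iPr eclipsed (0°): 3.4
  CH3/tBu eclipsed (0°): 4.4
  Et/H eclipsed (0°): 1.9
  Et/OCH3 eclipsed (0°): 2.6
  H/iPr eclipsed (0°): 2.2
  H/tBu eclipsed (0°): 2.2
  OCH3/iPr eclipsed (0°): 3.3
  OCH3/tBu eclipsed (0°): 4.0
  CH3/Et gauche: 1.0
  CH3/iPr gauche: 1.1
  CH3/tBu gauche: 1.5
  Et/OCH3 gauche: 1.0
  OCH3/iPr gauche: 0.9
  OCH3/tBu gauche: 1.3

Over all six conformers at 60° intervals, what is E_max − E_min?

OCH3 at 0° is eclipsed. tBu at 0° is eclipsed with OCH3 at 0° (4.0); Et at 120° is eclipsed with CH3 at 120° (3.6); iPr at 240° is eclipsed with H at 240° (2.2). Total 9.8 kcal/mol.
OCH3 at 60° is staggered. tBu at 0° is gauche with OCH3 at 60° (1.3); Et at 120° is gauche with OCH3 at 60° (1.0); Et at 120° is gauche with CH3 at 180° (1.0); iPr at 240° is gauche with CH3 at 180° (1.1). Total 4.4 kcal/mol.
OCH3 at 120° is eclipsed. tBu at 0° is eclipsed with H at 0° (2.2); Et at 120° is eclipsed with OCH3 at 120° (2.6); iPr at 240° is eclipsed with CH3 at 240° (3.4). Total 8.2 kcal/mol.
OCH3 at 180° is staggered. tBu at 0° is gauche with CH3 at 300° (1.5); Et at 120° is gauche with OCH3 at 180° (1.0); iPr at 240° is gauche with OCH3 at 180° (0.9); iPr at 240° is gauche with CH3 at 300° (1.1). Total 4.5 kcal/mol.
OCH3 at 240° is eclipsed. tBu at 0° is eclipsed with CH3 at 0° (4.4); Et at 120° is eclipsed with H at 120° (1.9); iPr at 240° is eclipsed with OCH3 at 240° (3.3). Total 9.6 kcal/mol.
OCH3 at 300° is staggered. tBu at 0° is gauche with OCH3 at 300° (1.3); tBu at 0° is gauche with CH3 at 60° (1.5); Et at 120° is gauche with CH3 at 60° (1.0); iPr at 240° is gauche with OCH3 at 300° (0.9). Total 4.7 kcal/mol.
Max at 0° (9.8 kcal/mol), min at 60° (4.4 kcal/mol); barrier = 5.4 kcal/mol.

5.4 kcal/mol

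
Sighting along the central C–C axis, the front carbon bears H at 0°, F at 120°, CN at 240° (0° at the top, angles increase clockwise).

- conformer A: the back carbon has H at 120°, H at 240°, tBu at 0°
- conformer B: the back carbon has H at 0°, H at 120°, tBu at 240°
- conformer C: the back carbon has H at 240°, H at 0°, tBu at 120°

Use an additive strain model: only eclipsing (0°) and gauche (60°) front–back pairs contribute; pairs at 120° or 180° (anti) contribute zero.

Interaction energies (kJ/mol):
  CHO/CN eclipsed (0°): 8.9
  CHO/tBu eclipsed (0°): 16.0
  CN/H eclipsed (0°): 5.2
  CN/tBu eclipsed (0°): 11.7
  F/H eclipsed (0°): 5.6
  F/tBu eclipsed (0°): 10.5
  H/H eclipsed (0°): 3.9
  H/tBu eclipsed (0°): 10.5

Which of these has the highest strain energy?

A (eclipsed): H–tBu eclipsed, F–H eclipsed, CN–H eclipsed; 10.5 + 5.6 + 5.2 = 21.3 kJ/mol.
B (eclipsed): H–H eclipsed, F–H eclipsed, CN–tBu eclipsed; 3.9 + 5.6 + 11.7 = 21.2 kJ/mol.
C (eclipsed): H–H eclipsed, F–tBu eclipsed, CN–H eclipsed; 3.9 + 10.5 + 5.2 = 19.6 kJ/mol.
A has the highest total (21.3 kJ/mol).

A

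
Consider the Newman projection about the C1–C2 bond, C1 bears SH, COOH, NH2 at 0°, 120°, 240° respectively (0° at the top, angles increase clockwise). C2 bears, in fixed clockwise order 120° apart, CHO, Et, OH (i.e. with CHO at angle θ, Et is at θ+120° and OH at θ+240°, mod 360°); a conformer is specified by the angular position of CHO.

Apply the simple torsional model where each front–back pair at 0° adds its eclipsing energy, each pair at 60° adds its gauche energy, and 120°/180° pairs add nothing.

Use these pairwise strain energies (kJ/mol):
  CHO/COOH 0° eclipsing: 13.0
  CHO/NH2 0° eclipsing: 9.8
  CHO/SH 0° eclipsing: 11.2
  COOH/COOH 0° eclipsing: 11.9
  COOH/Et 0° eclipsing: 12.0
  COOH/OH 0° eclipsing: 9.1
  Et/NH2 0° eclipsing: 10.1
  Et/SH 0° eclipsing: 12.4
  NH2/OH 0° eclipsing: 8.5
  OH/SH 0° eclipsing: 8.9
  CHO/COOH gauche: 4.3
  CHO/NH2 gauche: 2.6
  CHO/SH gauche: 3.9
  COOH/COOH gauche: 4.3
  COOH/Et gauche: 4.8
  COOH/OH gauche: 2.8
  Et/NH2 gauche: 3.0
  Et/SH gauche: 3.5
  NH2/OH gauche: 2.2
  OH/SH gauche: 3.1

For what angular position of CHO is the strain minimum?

180°

CHO at 0° (eclipsed): SH–CHO eclipsed, COOH–Et eclipsed, NH2–OH eclipsed; 11.2 + 12.0 + 8.5 = 31.7 kJ/mol.
CHO at 60° (staggered): SH–CHO gauche, SH–OH gauche, COOH–CHO gauche, COOH–Et gauche, NH2–Et gauche, NH2–OH gauche; 3.9 + 3.1 + 4.3 + 4.8 + 3.0 + 2.2 = 21.3 kJ/mol.
CHO at 120° (eclipsed): SH–OH eclipsed, COOH–CHO eclipsed, NH2–Et eclipsed; 8.9 + 13.0 + 10.1 = 32.0 kJ/mol.
CHO at 180° (staggered): SH–Et gauche, SH–OH gauche, COOH–CHO gauche, COOH–OH gauche, NH2–CHO gauche, NH2–Et gauche; 3.5 + 3.1 + 4.3 + 2.8 + 2.6 + 3.0 = 19.3 kJ/mol.
CHO at 240° (eclipsed): SH–Et eclipsed, COOH–OH eclipsed, NH2–CHO eclipsed; 12.4 + 9.1 + 9.8 = 31.3 kJ/mol.
CHO at 300° (staggered): SH–CHO gauche, SH–Et gauche, COOH–Et gauche, COOH–OH gauche, NH2–CHO gauche, NH2–OH gauche; 3.9 + 3.5 + 4.8 + 2.8 + 2.6 + 2.2 = 19.8 kJ/mol.
The minimum (19.3 kJ/mol) occurs with CHO at 180°.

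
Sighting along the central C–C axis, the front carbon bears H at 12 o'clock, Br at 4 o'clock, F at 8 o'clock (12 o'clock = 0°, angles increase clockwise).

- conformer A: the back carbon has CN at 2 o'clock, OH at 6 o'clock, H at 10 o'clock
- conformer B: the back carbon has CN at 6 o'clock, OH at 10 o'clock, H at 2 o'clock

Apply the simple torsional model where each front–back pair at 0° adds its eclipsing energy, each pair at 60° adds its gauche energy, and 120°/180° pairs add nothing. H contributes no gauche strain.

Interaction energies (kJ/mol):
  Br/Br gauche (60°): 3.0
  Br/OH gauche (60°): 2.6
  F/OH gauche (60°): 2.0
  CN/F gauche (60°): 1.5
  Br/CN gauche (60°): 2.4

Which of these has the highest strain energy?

A

A (staggered): Br(120°)/CN(60°) gauche 2.4; Br(120°)/OH(180°) gauche 2.6; F(240°)/OH(180°) gauche 2.0 → 7.0 kJ/mol.
B (staggered): Br(120°)/CN(180°) gauche 2.4; F(240°)/CN(180°) gauche 1.5; F(240°)/OH(300°) gauche 2.0 → 5.9 kJ/mol.
A has the highest total (7.0 kJ/mol).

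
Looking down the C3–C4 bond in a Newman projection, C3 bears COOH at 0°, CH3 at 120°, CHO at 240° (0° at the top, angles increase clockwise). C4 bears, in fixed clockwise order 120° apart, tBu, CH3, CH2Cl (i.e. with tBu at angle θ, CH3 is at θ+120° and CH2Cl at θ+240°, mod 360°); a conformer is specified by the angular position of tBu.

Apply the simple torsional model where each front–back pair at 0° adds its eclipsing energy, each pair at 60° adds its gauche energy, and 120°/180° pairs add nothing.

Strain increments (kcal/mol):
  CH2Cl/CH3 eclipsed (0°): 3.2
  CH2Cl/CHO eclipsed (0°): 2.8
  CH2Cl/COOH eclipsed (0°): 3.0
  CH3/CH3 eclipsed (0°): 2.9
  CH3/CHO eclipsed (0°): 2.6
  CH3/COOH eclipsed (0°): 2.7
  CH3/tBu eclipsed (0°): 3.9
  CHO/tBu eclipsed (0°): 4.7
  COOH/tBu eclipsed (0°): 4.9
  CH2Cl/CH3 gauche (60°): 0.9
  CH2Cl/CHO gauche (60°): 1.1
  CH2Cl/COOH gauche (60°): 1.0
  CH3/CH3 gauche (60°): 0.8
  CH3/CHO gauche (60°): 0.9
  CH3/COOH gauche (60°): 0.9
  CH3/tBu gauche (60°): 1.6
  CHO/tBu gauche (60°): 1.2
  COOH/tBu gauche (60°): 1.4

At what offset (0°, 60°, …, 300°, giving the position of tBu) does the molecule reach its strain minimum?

tBu at 0° (eclipsed): COOH(0°)/tBu(0°) eclipsed 4.9; CH3(120°)/CH3(120°) eclipsed 2.9; CHO(240°)/CH2Cl(240°) eclipsed 2.8 → 10.6 kcal/mol.
tBu at 60° (staggered): COOH(0°)/tBu(60°) gauche 1.4; COOH(0°)/CH2Cl(300°) gauche 1.0; CH3(120°)/tBu(60°) gauche 1.6; CH3(120°)/CH3(180°) gauche 0.8; CHO(240°)/CH3(180°) gauche 0.9; CHO(240°)/CH2Cl(300°) gauche 1.1 → 6.8 kcal/mol.
tBu at 120° (eclipsed): COOH(0°)/CH2Cl(0°) eclipsed 3.0; CH3(120°)/tBu(120°) eclipsed 3.9; CHO(240°)/CH3(240°) eclipsed 2.6 → 9.5 kcal/mol.
tBu at 180° (staggered): COOH(0°)/CH3(300°) gauche 0.9; COOH(0°)/CH2Cl(60°) gauche 1.0; CH3(120°)/tBu(180°) gauche 1.6; CH3(120°)/CH2Cl(60°) gauche 0.9; CHO(240°)/tBu(180°) gauche 1.2; CHO(240°)/CH3(300°) gauche 0.9 → 6.5 kcal/mol.
tBu at 240° (eclipsed): COOH(0°)/CH3(0°) eclipsed 2.7; CH3(120°)/CH2Cl(120°) eclipsed 3.2; CHO(240°)/tBu(240°) eclipsed 4.7 → 10.6 kcal/mol.
tBu at 300° (staggered): COOH(0°)/tBu(300°) gauche 1.4; COOH(0°)/CH3(60°) gauche 0.9; CH3(120°)/CH3(60°) gauche 0.8; CH3(120°)/CH2Cl(180°) gauche 0.9; CHO(240°)/tBu(300°) gauche 1.2; CHO(240°)/CH2Cl(180°) gauche 1.1 → 6.3 kcal/mol.
The minimum (6.3 kcal/mol) occurs with tBu at 300°.

300°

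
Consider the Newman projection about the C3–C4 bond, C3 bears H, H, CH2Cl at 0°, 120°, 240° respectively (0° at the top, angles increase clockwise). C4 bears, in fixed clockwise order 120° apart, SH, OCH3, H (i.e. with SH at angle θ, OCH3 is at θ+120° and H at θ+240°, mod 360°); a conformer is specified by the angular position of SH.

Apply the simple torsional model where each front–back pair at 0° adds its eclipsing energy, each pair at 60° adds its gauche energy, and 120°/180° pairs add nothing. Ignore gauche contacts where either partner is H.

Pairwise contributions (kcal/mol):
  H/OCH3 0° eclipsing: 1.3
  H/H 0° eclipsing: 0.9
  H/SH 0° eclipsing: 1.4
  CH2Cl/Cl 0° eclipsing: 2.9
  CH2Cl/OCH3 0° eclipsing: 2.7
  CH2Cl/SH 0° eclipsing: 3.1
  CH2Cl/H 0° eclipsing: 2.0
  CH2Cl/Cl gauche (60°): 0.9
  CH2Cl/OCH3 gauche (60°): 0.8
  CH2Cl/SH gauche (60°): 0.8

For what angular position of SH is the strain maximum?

SH at 0° is eclipsed. H at 0° is eclipsed with SH at 0° (1.4); H at 120° is eclipsed with OCH3 at 120° (1.3); CH2Cl at 240° is eclipsed with H at 240° (2.0). Total 4.7 kcal/mol.
SH at 60° is staggered. CH2Cl at 240° is gauche with OCH3 at 180° (0.8). Total 0.8 kcal/mol.
SH at 120° is eclipsed. H at 0° is eclipsed with H at 0° (0.9); H at 120° is eclipsed with SH at 120° (1.4); CH2Cl at 240° is eclipsed with OCH3 at 240° (2.7). Total 5.0 kcal/mol.
SH at 180° is staggered. CH2Cl at 240° is gauche with SH at 180° (0.8); CH2Cl at 240° is gauche with OCH3 at 300° (0.8). Total 1.6 kcal/mol.
SH at 240° is eclipsed. H at 0° is eclipsed with OCH3 at 0° (1.3); H at 120° is eclipsed with H at 120° (0.9); CH2Cl at 240° is eclipsed with SH at 240° (3.1). Total 5.3 kcal/mol.
SH at 300° is staggered. CH2Cl at 240° is gauche with SH at 300° (0.8). Total 0.8 kcal/mol.
The maximum (5.3 kcal/mol) occurs with SH at 240°.

240°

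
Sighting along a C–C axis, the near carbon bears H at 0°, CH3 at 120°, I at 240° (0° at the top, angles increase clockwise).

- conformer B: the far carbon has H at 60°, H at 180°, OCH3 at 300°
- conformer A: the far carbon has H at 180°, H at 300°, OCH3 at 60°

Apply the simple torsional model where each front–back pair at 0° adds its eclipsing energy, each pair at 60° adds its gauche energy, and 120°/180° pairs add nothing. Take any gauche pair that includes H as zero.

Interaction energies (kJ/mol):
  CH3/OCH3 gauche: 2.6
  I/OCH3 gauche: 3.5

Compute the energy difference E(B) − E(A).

+0.9 kJ/mol

B (staggered): I(240°)/OCH3(300°) gauche 3.5 → 3.5 kJ/mol.
A (staggered): CH3(120°)/OCH3(60°) gauche 2.6 → 2.6 kJ/mol.
E(B) − E(A) = 3.5 − 2.6 = +0.9 kJ/mol.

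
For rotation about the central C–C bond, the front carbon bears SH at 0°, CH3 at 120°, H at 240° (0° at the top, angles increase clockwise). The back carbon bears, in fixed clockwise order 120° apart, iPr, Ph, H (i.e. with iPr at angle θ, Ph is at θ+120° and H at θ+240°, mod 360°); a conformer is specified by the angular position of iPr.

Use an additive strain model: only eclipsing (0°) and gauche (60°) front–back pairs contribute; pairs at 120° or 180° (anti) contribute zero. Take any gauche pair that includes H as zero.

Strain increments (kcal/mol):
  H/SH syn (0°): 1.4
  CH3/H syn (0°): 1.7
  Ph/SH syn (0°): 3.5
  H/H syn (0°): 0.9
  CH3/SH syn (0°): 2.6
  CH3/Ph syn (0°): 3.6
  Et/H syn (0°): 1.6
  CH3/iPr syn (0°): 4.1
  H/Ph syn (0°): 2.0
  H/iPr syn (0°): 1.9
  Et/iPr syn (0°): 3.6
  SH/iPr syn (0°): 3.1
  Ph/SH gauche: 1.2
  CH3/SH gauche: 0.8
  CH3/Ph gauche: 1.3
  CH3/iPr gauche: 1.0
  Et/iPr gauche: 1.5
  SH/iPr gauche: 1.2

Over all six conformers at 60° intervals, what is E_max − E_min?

5.4 kcal/mol

iPr at 0° (eclipsed): SH–iPr eclipsed, CH3–Ph eclipsed, H–H eclipsed; 3.1 + 3.6 + 0.9 = 7.6 kcal/mol.
iPr at 60° (staggered): SH–iPr gauche, CH3–iPr gauche, CH3–Ph gauche; 1.2 + 1.0 + 1.3 = 3.5 kcal/mol.
iPr at 120° (eclipsed): SH–H eclipsed, CH3–iPr eclipsed, H–Ph eclipsed; 1.4 + 4.1 + 2.0 = 7.5 kcal/mol.
iPr at 180° (staggered): SH–Ph gauche, CH3–iPr gauche; 1.2 + 1.0 = 2.2 kcal/mol.
iPr at 240° (eclipsed): SH–Ph eclipsed, CH3–H eclipsed, H–iPr eclipsed; 3.5 + 1.7 + 1.9 = 7.1 kcal/mol.
iPr at 300° (staggered): SH–iPr gauche, SH–Ph gauche, CH3–Ph gauche; 1.2 + 1.2 + 1.3 = 3.7 kcal/mol.
Max at 0° (7.6 kcal/mol), min at 180° (2.2 kcal/mol); barrier = 5.4 kcal/mol.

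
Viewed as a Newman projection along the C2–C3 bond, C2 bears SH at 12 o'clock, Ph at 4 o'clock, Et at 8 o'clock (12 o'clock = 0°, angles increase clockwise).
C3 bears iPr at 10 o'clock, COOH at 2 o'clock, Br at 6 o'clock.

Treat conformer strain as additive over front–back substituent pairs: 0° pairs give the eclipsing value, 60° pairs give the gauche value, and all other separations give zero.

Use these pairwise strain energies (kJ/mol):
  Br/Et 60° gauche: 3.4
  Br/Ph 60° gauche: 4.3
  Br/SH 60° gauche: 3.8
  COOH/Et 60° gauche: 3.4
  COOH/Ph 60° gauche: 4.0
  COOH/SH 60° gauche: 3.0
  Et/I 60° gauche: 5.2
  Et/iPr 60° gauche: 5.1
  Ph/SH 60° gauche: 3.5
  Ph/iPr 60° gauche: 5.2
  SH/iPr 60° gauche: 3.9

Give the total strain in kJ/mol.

This conformer (staggered): SH–iPr gauche, SH–COOH gauche, Ph–COOH gauche, Ph–Br gauche, Et–iPr gauche, Et–Br gauche; 3.9 + 3.0 + 4.0 + 4.3 + 5.1 + 3.4 = 23.7 kJ/mol.

23.7 kJ/mol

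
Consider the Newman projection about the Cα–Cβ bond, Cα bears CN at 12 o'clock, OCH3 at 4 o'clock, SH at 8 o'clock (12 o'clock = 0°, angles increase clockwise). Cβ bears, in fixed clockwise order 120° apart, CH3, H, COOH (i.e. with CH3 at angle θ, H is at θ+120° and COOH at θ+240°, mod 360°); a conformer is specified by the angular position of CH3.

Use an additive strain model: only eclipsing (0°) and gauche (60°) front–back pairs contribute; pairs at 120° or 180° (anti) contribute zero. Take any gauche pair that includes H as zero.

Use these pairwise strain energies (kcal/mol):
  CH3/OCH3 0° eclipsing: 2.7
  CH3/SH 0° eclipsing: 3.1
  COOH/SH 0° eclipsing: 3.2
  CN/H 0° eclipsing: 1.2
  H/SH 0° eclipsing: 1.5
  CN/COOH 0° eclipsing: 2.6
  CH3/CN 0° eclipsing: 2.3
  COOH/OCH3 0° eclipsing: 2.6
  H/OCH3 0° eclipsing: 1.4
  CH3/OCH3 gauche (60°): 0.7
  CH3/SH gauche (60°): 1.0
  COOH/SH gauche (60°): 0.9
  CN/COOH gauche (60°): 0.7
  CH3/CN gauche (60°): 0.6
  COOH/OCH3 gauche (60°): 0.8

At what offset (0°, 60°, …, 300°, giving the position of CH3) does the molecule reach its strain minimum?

60°

CH3 at 0° is eclipsed. CN at 0° is eclipsed with CH3 at 0° (2.3); OCH3 at 120° is eclipsed with H at 120° (1.4); SH at 240° is eclipsed with COOH at 240° (3.2). Total 6.9 kcal/mol.
CH3 at 60° is staggered. CN at 0° is gauche with CH3 at 60° (0.6); CN at 0° is gauche with COOH at 300° (0.7); OCH3 at 120° is gauche with CH3 at 60° (0.7); SH at 240° is gauche with COOH at 300° (0.9). Total 2.9 kcal/mol.
CH3 at 120° is eclipsed. CN at 0° is eclipsed with COOH at 0° (2.6); OCH3 at 120° is eclipsed with CH3 at 120° (2.7); SH at 240° is eclipsed with H at 240° (1.5). Total 6.8 kcal/mol.
CH3 at 180° is staggered. CN at 0° is gauche with COOH at 60° (0.7); OCH3 at 120° is gauche with CH3 at 180° (0.7); OCH3 at 120° is gauche with COOH at 60° (0.8); SH at 240° is gauche with CH3 at 180° (1.0). Total 3.2 kcal/mol.
CH3 at 240° is eclipsed. CN at 0° is eclipsed with H at 0° (1.2); OCH3 at 120° is eclipsed with COOH at 120° (2.6); SH at 240° is eclipsed with CH3 at 240° (3.1). Total 6.9 kcal/mol.
CH3 at 300° is staggered. CN at 0° is gauche with CH3 at 300° (0.6); OCH3 at 120° is gauche with COOH at 180° (0.8); SH at 240° is gauche with CH3 at 300° (1.0); SH at 240° is gauche with COOH at 180° (0.9). Total 3.3 kcal/mol.
The minimum (2.9 kcal/mol) occurs with CH3 at 60°.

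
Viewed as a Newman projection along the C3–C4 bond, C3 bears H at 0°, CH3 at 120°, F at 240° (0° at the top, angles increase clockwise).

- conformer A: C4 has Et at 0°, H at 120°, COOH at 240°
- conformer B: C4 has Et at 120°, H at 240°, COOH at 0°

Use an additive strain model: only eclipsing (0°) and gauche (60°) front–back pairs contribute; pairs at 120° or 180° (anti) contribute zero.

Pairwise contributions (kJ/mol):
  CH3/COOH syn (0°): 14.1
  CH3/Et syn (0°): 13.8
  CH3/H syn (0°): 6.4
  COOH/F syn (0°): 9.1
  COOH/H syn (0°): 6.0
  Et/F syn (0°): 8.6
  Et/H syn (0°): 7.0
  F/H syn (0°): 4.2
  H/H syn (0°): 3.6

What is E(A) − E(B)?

-1.5 kJ/mol

A is eclipsed. H at 0° is eclipsed with Et at 0° (7.0); CH3 at 120° is eclipsed with H at 120° (6.4); F at 240° is eclipsed with COOH at 240° (9.1). Total 22.5 kJ/mol.
B is eclipsed. H at 0° is eclipsed with COOH at 0° (6.0); CH3 at 120° is eclipsed with Et at 120° (13.8); F at 240° is eclipsed with H at 240° (4.2). Total 24.0 kJ/mol.
E(A) − E(B) = 22.5 − 24.0 = -1.5 kJ/mol.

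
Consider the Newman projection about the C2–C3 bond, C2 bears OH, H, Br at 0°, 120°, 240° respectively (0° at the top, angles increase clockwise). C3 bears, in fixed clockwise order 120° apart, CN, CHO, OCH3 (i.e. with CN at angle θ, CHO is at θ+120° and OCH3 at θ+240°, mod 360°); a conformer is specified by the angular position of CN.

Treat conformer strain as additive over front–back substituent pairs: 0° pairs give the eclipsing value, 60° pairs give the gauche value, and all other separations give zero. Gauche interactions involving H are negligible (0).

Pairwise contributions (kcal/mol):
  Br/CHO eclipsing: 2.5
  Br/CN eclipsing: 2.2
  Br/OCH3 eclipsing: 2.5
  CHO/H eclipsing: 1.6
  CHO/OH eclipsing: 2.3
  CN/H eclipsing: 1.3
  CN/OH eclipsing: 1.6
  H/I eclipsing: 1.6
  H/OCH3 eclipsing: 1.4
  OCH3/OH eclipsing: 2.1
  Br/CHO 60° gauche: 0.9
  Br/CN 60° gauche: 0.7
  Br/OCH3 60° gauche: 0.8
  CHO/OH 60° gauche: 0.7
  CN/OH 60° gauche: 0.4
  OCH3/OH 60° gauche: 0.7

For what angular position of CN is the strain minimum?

300°

CN at 0° (eclipsed): OH(0°)/CN(0°) eclipsed 1.6; H(120°)/CHO(120°) eclipsed 1.6; Br(240°)/OCH3(240°) eclipsed 2.5 → 5.7 kcal/mol.
CN at 60° (staggered): OH(0°)/CN(60°) gauche 0.4; OH(0°)/OCH3(300°) gauche 0.7; Br(240°)/CHO(180°) gauche 0.9; Br(240°)/OCH3(300°) gauche 0.8 → 2.8 kcal/mol.
CN at 120° (eclipsed): OH(0°)/OCH3(0°) eclipsed 2.1; H(120°)/CN(120°) eclipsed 1.3; Br(240°)/CHO(240°) eclipsed 2.5 → 5.9 kcal/mol.
CN at 180° (staggered): OH(0°)/CHO(300°) gauche 0.7; OH(0°)/OCH3(60°) gauche 0.7; Br(240°)/CN(180°) gauche 0.7; Br(240°)/CHO(300°) gauche 0.9 → 3.0 kcal/mol.
CN at 240° (eclipsed): OH(0°)/CHO(0°) eclipsed 2.3; H(120°)/OCH3(120°) eclipsed 1.4; Br(240°)/CN(240°) eclipsed 2.2 → 5.9 kcal/mol.
CN at 300° (staggered): OH(0°)/CN(300°) gauche 0.4; OH(0°)/CHO(60°) gauche 0.7; Br(240°)/CN(300°) gauche 0.7; Br(240°)/OCH3(180°) gauche 0.8 → 2.6 kcal/mol.
The minimum (2.6 kcal/mol) occurs with CN at 300°.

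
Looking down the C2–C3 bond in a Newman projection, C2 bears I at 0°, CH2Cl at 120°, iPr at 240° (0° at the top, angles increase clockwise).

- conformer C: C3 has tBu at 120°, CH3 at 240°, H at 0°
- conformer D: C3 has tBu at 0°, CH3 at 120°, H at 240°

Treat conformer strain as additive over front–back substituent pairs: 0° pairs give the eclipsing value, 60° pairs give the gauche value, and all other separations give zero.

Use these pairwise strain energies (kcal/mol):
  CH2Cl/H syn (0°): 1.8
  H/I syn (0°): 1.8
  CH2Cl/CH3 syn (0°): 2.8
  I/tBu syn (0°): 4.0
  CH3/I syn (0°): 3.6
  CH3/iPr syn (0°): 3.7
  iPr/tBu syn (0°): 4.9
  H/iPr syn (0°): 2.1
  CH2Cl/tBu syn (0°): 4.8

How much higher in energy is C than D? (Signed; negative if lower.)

+1.4 kcal/mol

C (eclipsed): I(0°)/H(0°) eclipsed 1.8; CH2Cl(120°)/tBu(120°) eclipsed 4.8; iPr(240°)/CH3(240°) eclipsed 3.7 → 10.3 kcal/mol.
D (eclipsed): I(0°)/tBu(0°) eclipsed 4.0; CH2Cl(120°)/CH3(120°) eclipsed 2.8; iPr(240°)/H(240°) eclipsed 2.1 → 8.9 kcal/mol.
E(C) − E(D) = 10.3 − 8.9 = +1.4 kcal/mol.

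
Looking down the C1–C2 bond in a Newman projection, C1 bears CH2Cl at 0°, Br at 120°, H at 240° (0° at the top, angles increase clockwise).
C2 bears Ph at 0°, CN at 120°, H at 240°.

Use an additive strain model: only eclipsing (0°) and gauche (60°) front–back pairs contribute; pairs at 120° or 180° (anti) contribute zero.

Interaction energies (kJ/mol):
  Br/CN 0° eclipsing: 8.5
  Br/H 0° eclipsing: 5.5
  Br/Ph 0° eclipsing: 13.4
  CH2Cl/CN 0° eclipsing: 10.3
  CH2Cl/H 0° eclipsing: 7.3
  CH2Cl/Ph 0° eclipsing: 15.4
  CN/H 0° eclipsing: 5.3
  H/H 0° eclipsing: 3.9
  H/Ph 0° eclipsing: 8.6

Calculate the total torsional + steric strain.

27.8 kJ/mol

This conformer (eclipsed): CH2Cl–Ph eclipsed, Br–CN eclipsed, H–H eclipsed; 15.4 + 8.5 + 3.9 = 27.8 kJ/mol.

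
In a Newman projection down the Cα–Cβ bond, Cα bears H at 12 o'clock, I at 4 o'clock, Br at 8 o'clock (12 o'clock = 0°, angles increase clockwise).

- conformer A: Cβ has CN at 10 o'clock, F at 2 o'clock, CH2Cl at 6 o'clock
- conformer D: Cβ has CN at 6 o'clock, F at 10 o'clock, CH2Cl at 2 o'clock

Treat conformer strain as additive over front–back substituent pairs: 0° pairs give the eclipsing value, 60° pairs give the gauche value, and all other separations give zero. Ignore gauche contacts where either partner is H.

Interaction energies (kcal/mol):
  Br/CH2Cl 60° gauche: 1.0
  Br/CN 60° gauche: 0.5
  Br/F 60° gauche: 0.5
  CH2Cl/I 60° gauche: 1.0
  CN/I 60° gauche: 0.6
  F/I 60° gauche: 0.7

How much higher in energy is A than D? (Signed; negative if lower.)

+0.6 kcal/mol

A is staggered. I at 120° is gauche with F at 60° (0.7); I at 120° is gauche with CH2Cl at 180° (1.0); Br at 240° is gauche with CN at 300° (0.5); Br at 240° is gauche with CH2Cl at 180° (1.0). Total 3.2 kcal/mol.
D is staggered. I at 120° is gauche with CN at 180° (0.6); I at 120° is gauche with CH2Cl at 60° (1.0); Br at 240° is gauche with CN at 180° (0.5); Br at 240° is gauche with F at 300° (0.5). Total 2.6 kcal/mol.
E(A) − E(D) = 3.2 − 2.6 = +0.6 kcal/mol.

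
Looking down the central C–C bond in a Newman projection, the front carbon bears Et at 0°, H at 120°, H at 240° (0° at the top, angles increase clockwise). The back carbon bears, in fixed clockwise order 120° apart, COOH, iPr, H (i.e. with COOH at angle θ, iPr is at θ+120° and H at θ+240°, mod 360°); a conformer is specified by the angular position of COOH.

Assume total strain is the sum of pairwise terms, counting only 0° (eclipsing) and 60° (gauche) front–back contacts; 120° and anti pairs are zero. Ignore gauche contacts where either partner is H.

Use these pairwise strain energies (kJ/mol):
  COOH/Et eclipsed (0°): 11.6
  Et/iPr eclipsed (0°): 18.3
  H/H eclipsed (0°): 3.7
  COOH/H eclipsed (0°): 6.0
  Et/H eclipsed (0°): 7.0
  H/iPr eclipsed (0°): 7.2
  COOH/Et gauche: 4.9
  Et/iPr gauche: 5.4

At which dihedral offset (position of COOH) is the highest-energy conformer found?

COOH at 0° (eclipsed): Et(0°)/COOH(0°) eclipsed 11.6; H(120°)/iPr(120°) eclipsed 7.2; H(240°)/H(240°) eclipsed 3.7 → 22.5 kJ/mol.
COOH at 60° (staggered): Et(0°)/COOH(60°) gauche 4.9 → 4.9 kJ/mol.
COOH at 120° (eclipsed): Et(0°)/H(0°) eclipsed 7.0; H(120°)/COOH(120°) eclipsed 6.0; H(240°)/iPr(240°) eclipsed 7.2 → 20.2 kJ/mol.
COOH at 180° (staggered): Et(0°)/iPr(300°) gauche 5.4 → 5.4 kJ/mol.
COOH at 240° (eclipsed): Et(0°)/iPr(0°) eclipsed 18.3; H(120°)/H(120°) eclipsed 3.7; H(240°)/COOH(240°) eclipsed 6.0 → 28.0 kJ/mol.
COOH at 300° (staggered): Et(0°)/COOH(300°) gauche 4.9; Et(0°)/iPr(60°) gauche 5.4 → 10.3 kJ/mol.
The maximum (28.0 kJ/mol) occurs with COOH at 240°.

240°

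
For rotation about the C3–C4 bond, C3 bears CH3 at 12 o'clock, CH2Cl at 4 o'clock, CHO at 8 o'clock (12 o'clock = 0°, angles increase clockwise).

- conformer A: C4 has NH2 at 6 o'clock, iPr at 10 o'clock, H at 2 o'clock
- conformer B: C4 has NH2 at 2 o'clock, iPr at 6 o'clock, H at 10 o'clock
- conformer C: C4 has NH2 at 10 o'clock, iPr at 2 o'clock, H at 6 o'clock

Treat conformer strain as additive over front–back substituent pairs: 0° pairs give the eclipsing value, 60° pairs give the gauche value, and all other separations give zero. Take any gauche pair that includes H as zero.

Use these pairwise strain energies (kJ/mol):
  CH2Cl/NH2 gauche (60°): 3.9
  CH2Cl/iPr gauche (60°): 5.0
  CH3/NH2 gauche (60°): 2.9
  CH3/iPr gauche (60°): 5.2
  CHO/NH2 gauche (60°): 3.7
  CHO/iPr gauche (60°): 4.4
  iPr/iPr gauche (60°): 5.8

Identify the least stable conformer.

A

A is staggered. CH3 at 0° is gauche with iPr at 300° (5.2); CH2Cl at 120° is gauche with NH2 at 180° (3.9); CHO at 240° is gauche with NH2 at 180° (3.7); CHO at 240° is gauche with iPr at 300° (4.4). Total 17.2 kJ/mol.
B is staggered. CH3 at 0° is gauche with NH2 at 60° (2.9); CH2Cl at 120° is gauche with NH2 at 60° (3.9); CH2Cl at 120° is gauche with iPr at 180° (5.0); CHO at 240° is gauche with iPr at 180° (4.4). Total 16.2 kJ/mol.
C is staggered. CH3 at 0° is gauche with NH2 at 300° (2.9); CH3 at 0° is gauche with iPr at 60° (5.2); CH2Cl at 120° is gauche with iPr at 60° (5.0); CHO at 240° is gauche with NH2 at 300° (3.7). Total 16.8 kJ/mol.
A has the highest total (17.2 kJ/mol).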